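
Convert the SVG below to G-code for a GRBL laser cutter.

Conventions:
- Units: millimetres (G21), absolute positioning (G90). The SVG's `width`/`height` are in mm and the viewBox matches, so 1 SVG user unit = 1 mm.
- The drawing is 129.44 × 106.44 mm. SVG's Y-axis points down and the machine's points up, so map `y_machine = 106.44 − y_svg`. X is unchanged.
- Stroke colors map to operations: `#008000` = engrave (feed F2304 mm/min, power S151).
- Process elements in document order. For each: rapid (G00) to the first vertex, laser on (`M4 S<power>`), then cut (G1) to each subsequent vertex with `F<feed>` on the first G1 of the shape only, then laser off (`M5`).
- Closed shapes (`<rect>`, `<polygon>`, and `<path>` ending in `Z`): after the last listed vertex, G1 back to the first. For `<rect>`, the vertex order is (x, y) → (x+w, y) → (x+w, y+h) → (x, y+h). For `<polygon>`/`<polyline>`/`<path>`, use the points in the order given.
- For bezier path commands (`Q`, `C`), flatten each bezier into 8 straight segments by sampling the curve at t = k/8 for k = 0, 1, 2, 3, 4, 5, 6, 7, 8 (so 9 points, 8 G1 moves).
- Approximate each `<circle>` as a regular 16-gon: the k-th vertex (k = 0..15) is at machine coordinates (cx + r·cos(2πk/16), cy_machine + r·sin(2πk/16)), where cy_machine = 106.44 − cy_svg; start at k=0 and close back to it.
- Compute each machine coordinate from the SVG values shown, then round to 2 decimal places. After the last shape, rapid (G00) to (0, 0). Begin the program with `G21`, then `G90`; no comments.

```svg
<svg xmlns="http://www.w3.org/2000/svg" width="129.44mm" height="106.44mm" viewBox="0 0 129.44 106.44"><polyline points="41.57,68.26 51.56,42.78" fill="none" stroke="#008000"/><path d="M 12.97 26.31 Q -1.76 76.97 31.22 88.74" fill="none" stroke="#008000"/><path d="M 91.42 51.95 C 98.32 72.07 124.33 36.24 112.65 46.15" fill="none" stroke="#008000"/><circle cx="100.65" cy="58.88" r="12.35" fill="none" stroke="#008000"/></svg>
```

1 u = 1 mm; y_m = 106.44 − y.

[1] `<polyline>` line segment, #008000→engrave S151 F2304: (41.57,38.18) → (51.56,63.66)

[2] `<path>` quadratic bezier, #008000→engrave S151 F2304: (12.97,80.13) → (10.03,68.07) → (8.59,57.23) → (8.63,47.60) → (10.17,39.19) → (13.19,32.00) → (17.71,26.02) → (23.72,21.25) → (31.22,17.70)

[3] `<path>` cubic bezier, #008000→engrave S151 F2304: (91.42,54.49) → (94.79,49.37) → (99.29,48.30) → (104.25,50.10) → (109.00,53.56) → (112.88,57.50) → (115.23,60.74) → (115.37,62.06) → (112.65,60.29)

[4] `<circle>` circle, #008000→engrave S151 F2304: (113.00,47.56) → (112.06,52.29) → (109.38,56.29) → (105.38,58.97) → (100.65,59.91) → (95.92,58.97) → (91.92,56.29) → (89.24,52.29) → (88.30,47.56) → (89.24,42.83) → (91.92,38.83) → (95.92,36.15) → (100.65,35.21) → (105.38,36.15) → (109.38,38.83) → (112.06,42.83) → (113.00,47.56) (closed)

G21
G90
G00 X41.57 Y38.18
M4 S151
G1 X51.56 Y63.66 F2304
M5
G00 X12.97 Y80.13
M4 S151
G1 X10.03 Y68.07 F2304
G1 X8.59 Y57.23
G1 X8.63 Y47.60
G1 X10.17 Y39.19
G1 X13.19 Y32.00
G1 X17.71 Y26.02
G1 X23.72 Y21.25
G1 X31.22 Y17.70
M5
G00 X91.42 Y54.49
M4 S151
G1 X94.79 Y49.37 F2304
G1 X99.29 Y48.30
G1 X104.25 Y50.10
G1 X109.00 Y53.56
G1 X112.88 Y57.50
G1 X115.23 Y60.74
G1 X115.37 Y62.06
G1 X112.65 Y60.29
M5
G00 X113.00 Y47.56
M4 S151
G1 X112.06 Y52.29 F2304
G1 X109.38 Y56.29
G1 X105.38 Y58.97
G1 X100.65 Y59.91
G1 X95.92 Y58.97
G1 X91.92 Y56.29
G1 X89.24 Y52.29
G1 X88.30 Y47.56
G1 X89.24 Y42.83
G1 X91.92 Y38.83
G1 X95.92 Y36.15
G1 X100.65 Y35.21
G1 X105.38 Y36.15
G1 X109.38 Y38.83
G1 X112.06 Y42.83
G1 X113.00 Y47.56
M5
G00 X0.00 Y0.00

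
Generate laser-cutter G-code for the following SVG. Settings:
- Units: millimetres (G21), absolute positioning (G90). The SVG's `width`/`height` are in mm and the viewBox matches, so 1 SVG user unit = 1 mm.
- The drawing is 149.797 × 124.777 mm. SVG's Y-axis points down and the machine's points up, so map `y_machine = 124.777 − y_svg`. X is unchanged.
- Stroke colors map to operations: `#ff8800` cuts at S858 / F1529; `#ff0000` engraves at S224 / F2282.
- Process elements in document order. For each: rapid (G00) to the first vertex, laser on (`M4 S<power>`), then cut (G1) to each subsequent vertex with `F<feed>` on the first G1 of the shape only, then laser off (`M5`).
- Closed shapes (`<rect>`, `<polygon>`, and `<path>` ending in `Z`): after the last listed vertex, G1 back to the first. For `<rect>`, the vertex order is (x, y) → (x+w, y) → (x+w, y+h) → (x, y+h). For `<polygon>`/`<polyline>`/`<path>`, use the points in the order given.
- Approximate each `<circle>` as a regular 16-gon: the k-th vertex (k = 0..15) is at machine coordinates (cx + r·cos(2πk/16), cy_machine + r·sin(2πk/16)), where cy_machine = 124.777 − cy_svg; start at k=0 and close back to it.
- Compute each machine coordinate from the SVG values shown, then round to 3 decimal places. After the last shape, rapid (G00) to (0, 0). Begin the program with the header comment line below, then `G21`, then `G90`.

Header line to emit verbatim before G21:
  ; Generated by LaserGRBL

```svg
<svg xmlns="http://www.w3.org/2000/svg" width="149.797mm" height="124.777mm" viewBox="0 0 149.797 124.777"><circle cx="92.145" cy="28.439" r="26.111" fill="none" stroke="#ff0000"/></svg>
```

; Generated by LaserGRBL
G21
G90
G00 X118.256 Y96.338
M4 S224
G1 X116.268 Y106.330 F2282
G1 X110.608 Y114.801
G1 X102.137 Y120.461
G1 X92.145 Y122.449
G1 X82.153 Y120.461
G1 X73.682 Y114.801
G1 X68.022 Y106.330
G1 X66.034 Y96.338
G1 X68.022 Y86.346
G1 X73.682 Y77.875
G1 X82.153 Y72.215
G1 X92.145 Y70.227
G1 X102.137 Y72.215
G1 X110.608 Y77.875
G1 X116.268 Y86.346
G1 X118.256 Y96.338
M5
G00 X0.000 Y0.000

viewBox `0 0 149.797 124.777` with mm width/height → 1 unit = 1 mm. Flip: y_m = 124.777 − y_svg.

**Shape 1** — `<circle>` circle, stroke `#ff0000` → engrave (S224, F2282). Machine vertices: (118.256,96.338) → (116.268,106.330) → (110.608,114.801) → (102.137,120.461) → (92.145,122.449) → (82.153,120.461) → (73.682,114.801) → (68.022,106.330) → (66.034,96.338) → (68.022,86.346) → (73.682,77.875) → (82.153,72.215) → (92.145,70.227) → (102.137,72.215) → (110.608,77.875) → (116.268,86.346) → (118.256,96.338). Closed: final G1 returns to the first vertex.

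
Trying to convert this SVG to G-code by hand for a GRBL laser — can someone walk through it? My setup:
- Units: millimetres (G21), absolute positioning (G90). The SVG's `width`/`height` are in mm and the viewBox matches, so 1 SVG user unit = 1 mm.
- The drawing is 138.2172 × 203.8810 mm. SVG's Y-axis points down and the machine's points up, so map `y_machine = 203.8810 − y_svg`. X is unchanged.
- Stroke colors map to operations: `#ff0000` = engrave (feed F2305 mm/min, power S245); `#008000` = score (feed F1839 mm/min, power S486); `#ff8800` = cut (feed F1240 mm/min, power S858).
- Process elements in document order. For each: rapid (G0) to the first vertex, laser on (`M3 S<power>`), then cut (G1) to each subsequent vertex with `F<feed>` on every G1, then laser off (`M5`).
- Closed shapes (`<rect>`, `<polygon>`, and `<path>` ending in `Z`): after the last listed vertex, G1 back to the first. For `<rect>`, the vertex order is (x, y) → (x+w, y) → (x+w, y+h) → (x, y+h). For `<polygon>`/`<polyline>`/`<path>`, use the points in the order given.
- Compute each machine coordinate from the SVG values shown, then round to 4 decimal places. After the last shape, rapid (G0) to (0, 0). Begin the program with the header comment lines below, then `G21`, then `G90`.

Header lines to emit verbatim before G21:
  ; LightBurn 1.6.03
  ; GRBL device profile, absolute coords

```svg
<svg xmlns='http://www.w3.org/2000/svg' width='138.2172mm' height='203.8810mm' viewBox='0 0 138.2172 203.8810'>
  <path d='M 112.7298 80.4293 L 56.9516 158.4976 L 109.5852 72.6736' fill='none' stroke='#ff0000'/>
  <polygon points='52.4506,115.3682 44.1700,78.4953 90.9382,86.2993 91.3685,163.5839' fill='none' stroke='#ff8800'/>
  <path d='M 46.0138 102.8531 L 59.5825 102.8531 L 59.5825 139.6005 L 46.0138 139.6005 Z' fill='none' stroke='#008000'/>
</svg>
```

Since the viewBox matches the mm dimensions, user units are millimetres directly. The only transform is the Y-flip y_m = 203.8810 − y_svg.

Shape 1 is a open polyline drawn with `<path>`. Its stroke #ff0000 means engrave at S245, F2305. After flipping Y the toolpath is (112.7298,123.4517) → (56.9516,45.3834) → (109.5852,131.2074).

Shape 2 is a closed polygon drawn with `<polygon>`. Its stroke #ff8800 means cut at S858, F1240. After flipping Y the toolpath is (52.4506,88.5128) → (44.1700,125.3857) → (90.9382,117.5817) → (91.3685,40.2971) → (52.4506,88.5128), returning to the start.

Shape 3 is a rectangle drawn with `<path>`. Its stroke #008000 means score at S486, F1839. After flipping Y the toolpath is (46.0138,101.0279) → (59.5825,101.0279) → (59.5825,64.2805) → (46.0138,64.2805) → (46.0138,101.0279), returning to the start.

; LightBurn 1.6.03
; GRBL device profile, absolute coords
G21
G90
G0 X112.7298 Y123.4517
M3 S245
G1 X56.9516 Y45.3834 F2305
G1 X109.5852 Y131.2074 F2305
M5
G0 X52.4506 Y88.5128
M3 S858
G1 X44.1700 Y125.3857 F1240
G1 X90.9382 Y117.5817 F1240
G1 X91.3685 Y40.2971 F1240
G1 X52.4506 Y88.5128 F1240
M5
G0 X46.0138 Y101.0279
M3 S486
G1 X59.5825 Y101.0279 F1839
G1 X59.5825 Y64.2805 F1839
G1 X46.0138 Y64.2805 F1839
G1 X46.0138 Y101.0279 F1839
M5
G0 X0.0000 Y0.0000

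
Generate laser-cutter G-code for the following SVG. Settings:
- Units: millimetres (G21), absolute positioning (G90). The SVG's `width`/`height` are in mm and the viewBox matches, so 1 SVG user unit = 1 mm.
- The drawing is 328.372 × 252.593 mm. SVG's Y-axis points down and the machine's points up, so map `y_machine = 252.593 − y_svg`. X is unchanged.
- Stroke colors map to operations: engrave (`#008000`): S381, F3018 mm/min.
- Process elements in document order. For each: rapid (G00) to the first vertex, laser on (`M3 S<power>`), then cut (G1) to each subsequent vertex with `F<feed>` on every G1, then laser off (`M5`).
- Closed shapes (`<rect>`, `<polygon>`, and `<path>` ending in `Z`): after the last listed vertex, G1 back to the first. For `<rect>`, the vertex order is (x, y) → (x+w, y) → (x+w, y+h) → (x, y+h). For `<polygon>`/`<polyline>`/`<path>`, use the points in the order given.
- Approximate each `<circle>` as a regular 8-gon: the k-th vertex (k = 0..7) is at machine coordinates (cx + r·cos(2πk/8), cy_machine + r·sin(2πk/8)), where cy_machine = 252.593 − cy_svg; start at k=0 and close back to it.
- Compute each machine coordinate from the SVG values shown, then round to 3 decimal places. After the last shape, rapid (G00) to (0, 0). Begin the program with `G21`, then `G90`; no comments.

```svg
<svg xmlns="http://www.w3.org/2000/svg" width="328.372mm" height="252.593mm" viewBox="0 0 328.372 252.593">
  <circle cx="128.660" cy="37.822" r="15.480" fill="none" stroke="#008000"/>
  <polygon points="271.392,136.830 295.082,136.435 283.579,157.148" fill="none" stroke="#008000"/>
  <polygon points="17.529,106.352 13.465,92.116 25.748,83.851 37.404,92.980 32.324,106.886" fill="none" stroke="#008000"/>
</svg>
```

G21
G90
G00 X144.140 Y214.771
M3 S381
G1 X139.606 Y225.717 F3018
G1 X128.660 Y230.251 F3018
G1 X117.714 Y225.717 F3018
G1 X113.180 Y214.771 F3018
G1 X117.714 Y203.825 F3018
G1 X128.660 Y199.291 F3018
G1 X139.606 Y203.825 F3018
G1 X144.140 Y214.771 F3018
M5
G00 X271.392 Y115.763
M3 S381
G1 X295.082 Y116.158 F3018
G1 X283.579 Y95.445 F3018
G1 X271.392 Y115.763 F3018
M5
G00 X17.529 Y146.241
M3 S381
G1 X13.465 Y160.477 F3018
G1 X25.748 Y168.742 F3018
G1 X37.404 Y159.613 F3018
G1 X32.324 Y145.707 F3018
G1 X17.529 Y146.241 F3018
M5
G00 X0.000 Y0.000

viewBox `0 0 328.372 252.593` with mm width/height → 1 unit = 1 mm. Flip: y_m = 252.593 − y_svg.

**Shape 1** — `<circle>` circle, stroke `#008000` → engrave (S381, F3018). Machine vertices: (144.140,214.771) → (139.606,225.717) → (128.660,230.251) → (117.714,225.717) → (113.180,214.771) → (117.714,203.825) → (128.660,199.291) → (139.606,203.825) → (144.140,214.771). Closed: final G1 returns to the first vertex.

**Shape 2** — `<polygon>` regular polygon, stroke `#008000` → engrave (S381, F3018). Machine vertices: (271.392,115.763) → (295.082,116.158) → (283.579,95.445) → (271.392,115.763). Closed: final G1 returns to the first vertex.

**Shape 3** — `<polygon>` regular polygon, stroke `#008000` → engrave (S381, F3018). Machine vertices: (17.529,146.241) → (13.465,160.477) → (25.748,168.742) → (37.404,159.613) → (32.324,145.707) → (17.529,146.241). Closed: final G1 returns to the first vertex.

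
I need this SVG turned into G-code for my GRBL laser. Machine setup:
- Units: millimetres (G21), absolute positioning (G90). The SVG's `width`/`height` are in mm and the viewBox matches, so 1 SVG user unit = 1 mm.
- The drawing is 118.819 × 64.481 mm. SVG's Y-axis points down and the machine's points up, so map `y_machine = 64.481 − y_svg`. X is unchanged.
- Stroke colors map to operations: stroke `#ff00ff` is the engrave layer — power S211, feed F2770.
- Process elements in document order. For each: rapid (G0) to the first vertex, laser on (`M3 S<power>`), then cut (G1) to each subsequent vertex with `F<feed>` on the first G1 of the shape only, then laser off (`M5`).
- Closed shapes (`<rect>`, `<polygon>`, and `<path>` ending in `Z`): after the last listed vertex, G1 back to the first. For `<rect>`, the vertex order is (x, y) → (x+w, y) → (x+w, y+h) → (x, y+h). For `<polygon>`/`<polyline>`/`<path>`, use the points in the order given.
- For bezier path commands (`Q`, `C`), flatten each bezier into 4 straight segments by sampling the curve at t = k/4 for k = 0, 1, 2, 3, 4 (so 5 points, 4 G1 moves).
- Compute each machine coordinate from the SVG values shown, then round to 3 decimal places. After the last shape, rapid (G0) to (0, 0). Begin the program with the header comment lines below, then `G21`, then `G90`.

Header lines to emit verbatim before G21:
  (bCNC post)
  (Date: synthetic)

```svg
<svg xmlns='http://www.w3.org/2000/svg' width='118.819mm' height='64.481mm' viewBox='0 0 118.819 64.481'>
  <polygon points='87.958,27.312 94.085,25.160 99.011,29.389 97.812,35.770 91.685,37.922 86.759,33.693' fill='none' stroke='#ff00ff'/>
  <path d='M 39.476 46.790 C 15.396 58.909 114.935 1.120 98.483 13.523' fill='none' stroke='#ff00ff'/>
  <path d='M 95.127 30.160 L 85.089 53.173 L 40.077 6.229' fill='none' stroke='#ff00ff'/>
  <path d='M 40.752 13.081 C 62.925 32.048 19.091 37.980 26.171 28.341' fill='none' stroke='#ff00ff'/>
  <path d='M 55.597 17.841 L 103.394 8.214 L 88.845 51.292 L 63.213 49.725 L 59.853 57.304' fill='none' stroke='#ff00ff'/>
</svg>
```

(bCNC post)
(Date: synthetic)
G21
G90
G0 X87.958 Y37.169
M3 S211
G1 X94.085 Y39.321 F2770
G1 X99.011 Y35.092
G1 X97.812 Y28.711
G1 X91.685 Y26.559
G1 X86.759 Y30.788
G1 X87.958 Y37.169
M5
G0 X39.476 Y17.691
M3 S211
G1 X40.851 Y19.520 F2770
G1 X66.119 Y34.431
G1 X92.818 Y49.288
G1 X98.483 Y50.958
M5
G0 X95.127 Y34.321
M3 S211
G1 X85.089 Y11.308 F2770
G1 X40.077 Y58.252
M5
G0 X40.752 Y51.400
M3 S211
G1 X46.832 Y39.658 F2770
G1 X39.121 Y33.043
G1 X28.580 Y31.791
G1 X26.171 Y36.140
M5
G0 X55.597 Y46.640
M3 S211
G1 X103.394 Y56.267 F2770
G1 X88.845 Y13.189
G1 X63.213 Y14.756
G1 X59.853 Y7.177
M5
G0 X0.000 Y0.000

Since the viewBox matches the mm dimensions, user units are millimetres directly. The only transform is the Y-flip y_m = 64.481 − y_svg.

Shape 1 is a regular polygon drawn with `<polygon>`. Its stroke #ff00ff means engrave at S211, F2770. After flipping Y the toolpath is (87.958,37.169) → (94.085,39.321) → (99.011,35.092) → (97.812,28.711) → (91.685,26.559) → (86.759,30.788) → (87.958,37.169), returning to the start.

Shape 2 is a cubic bezier drawn with `<path>`. Its stroke #ff00ff means engrave at S211, F2770. After flipping Y the toolpath is (39.476,17.691) → (40.851,19.520) → (66.119,34.431) → (92.818,49.288) → (98.483,50.958).

Shape 3 is a open polyline drawn with `<path>`. Its stroke #ff00ff means engrave at S211, F2770. After flipping Y the toolpath is (95.127,34.321) → (85.089,11.308) → (40.077,58.252).

Shape 4 is a cubic bezier drawn with `<path>`. Its stroke #ff00ff means engrave at S211, F2770. After flipping Y the toolpath is (40.752,51.400) → (46.832,39.658) → (39.121,33.043) → (28.580,31.791) → (26.171,36.140).

Shape 5 is a open polyline drawn with `<path>`. Its stroke #ff00ff means engrave at S211, F2770. After flipping Y the toolpath is (55.597,46.640) → (103.394,56.267) → (88.845,13.189) → (63.213,14.756) → (59.853,7.177).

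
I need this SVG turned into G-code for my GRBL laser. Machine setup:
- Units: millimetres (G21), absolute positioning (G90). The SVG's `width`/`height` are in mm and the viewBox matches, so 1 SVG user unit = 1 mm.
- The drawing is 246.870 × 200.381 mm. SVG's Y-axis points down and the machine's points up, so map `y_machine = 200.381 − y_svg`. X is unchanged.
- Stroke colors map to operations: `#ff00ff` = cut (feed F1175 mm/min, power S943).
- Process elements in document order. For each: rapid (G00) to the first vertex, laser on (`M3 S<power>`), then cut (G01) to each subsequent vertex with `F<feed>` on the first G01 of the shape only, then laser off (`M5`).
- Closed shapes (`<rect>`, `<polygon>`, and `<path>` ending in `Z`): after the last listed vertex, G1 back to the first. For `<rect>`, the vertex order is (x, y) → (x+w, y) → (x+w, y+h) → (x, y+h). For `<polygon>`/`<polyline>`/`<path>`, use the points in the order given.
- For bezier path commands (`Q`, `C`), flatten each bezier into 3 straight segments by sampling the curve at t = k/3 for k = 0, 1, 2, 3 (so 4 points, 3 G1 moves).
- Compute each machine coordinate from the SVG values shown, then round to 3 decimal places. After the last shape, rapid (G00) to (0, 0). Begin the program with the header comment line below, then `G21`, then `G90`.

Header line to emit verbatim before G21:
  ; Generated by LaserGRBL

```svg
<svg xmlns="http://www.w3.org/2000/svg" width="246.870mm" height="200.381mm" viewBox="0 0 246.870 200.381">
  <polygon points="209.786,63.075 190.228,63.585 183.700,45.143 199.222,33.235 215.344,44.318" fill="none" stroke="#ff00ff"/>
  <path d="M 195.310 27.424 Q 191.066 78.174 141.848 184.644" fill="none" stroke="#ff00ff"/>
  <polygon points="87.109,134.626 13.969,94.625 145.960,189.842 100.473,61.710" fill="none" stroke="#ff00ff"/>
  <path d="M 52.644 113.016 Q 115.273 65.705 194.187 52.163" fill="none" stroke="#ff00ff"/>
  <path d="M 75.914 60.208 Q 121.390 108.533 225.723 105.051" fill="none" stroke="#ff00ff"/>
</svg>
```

Since the viewBox matches the mm dimensions, user units are millimetres directly. The only transform is the Y-flip y_m = 200.381 − y_svg.

Shape 1 is a regular polygon drawn with `<polygon>`. Its stroke #ff00ff means cut at S943, F1175. After flipping Y the toolpath is (209.786,137.306) → (190.228,136.796) → (183.700,155.238) → (199.222,167.146) → (215.344,156.063) → (209.786,137.306), returning to the start.

Shape 2 is a quadratic bezier drawn with `<path>`. Its stroke #ff00ff means cut at S943, F1175. After flipping Y the toolpath is (195.310,172.957) → (187.484,132.933) → (169.663,80.526) → (141.848,15.737).

Shape 3 is a closed polygon drawn with `<polygon>`. Its stroke #ff00ff means cut at S943, F1175. After flipping Y the toolpath is (87.109,65.755) → (13.969,105.756) → (145.960,10.539) → (100.473,138.671) → (87.109,65.755), returning to the start.

Shape 4 is a quadratic bezier drawn with `<path>`. Its stroke #ff00ff means cut at S943, F1175. After flipping Y the toolpath is (52.644,87.365) → (96.206,115.154) → (143.387,135.438) → (194.187,148.218).

Shape 5 is a quadratic bezier drawn with `<path>`. Its stroke #ff00ff means cut at S943, F1175. After flipping Y the toolpath is (75.914,140.173) → (112.771,113.713) → (162.707,98.765) → (225.723,95.330).

; Generated by LaserGRBL
G21
G90
G00 X209.786 Y137.306
M3 S943
G01 X190.228 Y136.796 F1175
G01 X183.700 Y155.238
G01 X199.222 Y167.146
G01 X215.344 Y156.063
G01 X209.786 Y137.306
M5
G00 X195.310 Y172.957
M3 S943
G01 X187.484 Y132.933 F1175
G01 X169.663 Y80.526
G01 X141.848 Y15.737
M5
G00 X87.109 Y65.755
M3 S943
G01 X13.969 Y105.756 F1175
G01 X145.960 Y10.539
G01 X100.473 Y138.671
G01 X87.109 Y65.755
M5
G00 X52.644 Y87.365
M3 S943
G01 X96.206 Y115.154 F1175
G01 X143.387 Y135.438
G01 X194.187 Y148.218
M5
G00 X75.914 Y140.173
M3 S943
G01 X112.771 Y113.713 F1175
G01 X162.707 Y98.765
G01 X225.723 Y95.330
M5
G00 X0.000 Y0.000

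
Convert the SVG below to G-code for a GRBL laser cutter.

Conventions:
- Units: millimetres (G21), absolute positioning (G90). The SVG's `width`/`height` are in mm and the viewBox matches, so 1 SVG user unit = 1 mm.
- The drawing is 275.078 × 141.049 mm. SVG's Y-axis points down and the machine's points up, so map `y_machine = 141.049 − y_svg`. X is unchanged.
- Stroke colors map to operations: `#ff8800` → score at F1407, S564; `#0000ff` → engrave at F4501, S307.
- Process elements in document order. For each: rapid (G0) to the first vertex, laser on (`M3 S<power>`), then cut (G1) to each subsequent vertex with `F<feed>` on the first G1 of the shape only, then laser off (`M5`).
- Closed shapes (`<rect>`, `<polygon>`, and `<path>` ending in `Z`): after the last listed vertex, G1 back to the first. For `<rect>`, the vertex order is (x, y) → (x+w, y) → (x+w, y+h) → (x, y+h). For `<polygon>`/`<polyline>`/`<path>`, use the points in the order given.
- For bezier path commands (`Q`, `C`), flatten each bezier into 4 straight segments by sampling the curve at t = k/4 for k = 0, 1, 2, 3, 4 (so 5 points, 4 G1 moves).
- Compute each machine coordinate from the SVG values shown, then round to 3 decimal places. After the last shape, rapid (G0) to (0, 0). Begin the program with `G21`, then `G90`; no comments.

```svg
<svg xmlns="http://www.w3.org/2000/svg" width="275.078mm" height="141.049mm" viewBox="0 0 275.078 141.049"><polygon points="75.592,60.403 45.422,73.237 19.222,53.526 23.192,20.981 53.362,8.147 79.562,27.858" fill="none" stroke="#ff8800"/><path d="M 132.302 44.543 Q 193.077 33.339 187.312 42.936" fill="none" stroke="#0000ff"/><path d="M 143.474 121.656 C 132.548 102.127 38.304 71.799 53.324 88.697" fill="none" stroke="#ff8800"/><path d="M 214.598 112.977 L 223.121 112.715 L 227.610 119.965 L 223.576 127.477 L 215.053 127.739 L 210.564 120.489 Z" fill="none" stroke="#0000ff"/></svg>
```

G21
G90
G0 X75.592 Y80.646
M3 S564
G1 X45.422 Y67.812 F1407
G1 X19.222 Y87.523
G1 X23.192 Y120.068
G1 X53.362 Y132.902
G1 X79.562 Y113.191
G1 X75.592 Y80.646
M5
G0 X132.302 Y96.506
M3 S307
G1 X158.531 Y100.808 F4501
G1 X176.442 Y102.510
G1 X186.036 Y101.611
G1 X187.312 Y98.113
M5
G0 X143.474 Y19.393
M3 S564
G1 X122.666 Y35.158 F1407
G1 X88.669 Y49.533
G1 X59.537 Y57.077
G1 X53.324 Y52.352
M5
G0 X214.598 Y28.072
M3 S307
G1 X223.121 Y28.334 F4501
G1 X227.610 Y21.084
G1 X223.576 Y13.572
G1 X215.053 Y13.310
G1 X210.564 Y20.560
G1 X214.598 Y28.072
M5
G0 X0.000 Y0.000

viewBox `0 0 275.078 141.049` with mm width/height → 1 unit = 1 mm. Flip: y_m = 141.049 − y_svg.

**Shape 1** — `<polygon>` regular polygon, stroke `#ff8800` → score (S564, F1407). Machine vertices: (75.592,80.646) → (45.422,67.812) → (19.222,87.523) → (23.192,120.068) → (53.362,132.902) → (79.562,113.191) → (75.592,80.646). Closed: final G1 returns to the first vertex.

**Shape 2** — `<path>` quadratic bezier, stroke `#0000ff` → engrave (S307, F4501). Control points (SVG): P0=(132.302,44.543), P1=(193.077,33.339), P2=(187.312,42.936); sampled at t=k/4. Machine vertices: (132.302,96.506) → (158.531,100.808) → (176.442,102.510) → (186.036,101.611) → (187.312,98.113). Open path.

**Shape 3** — `<path>` cubic bezier, stroke `#ff8800` → score (S564, F1407). Control points (SVG): P0=(143.474,121.656), P1=(132.548,102.127), P2=(38.304,71.799), P3=(53.324,88.697); sampled at t=k/4. Machine vertices: (143.474,19.393) → (122.666,35.158) → (88.669,49.533) → (59.537,57.077) → (53.324,52.352). Open path.

**Shape 4** — `<path>` regular polygon, stroke `#0000ff` → engrave (S307, F4501). Machine vertices: (214.598,28.072) → (223.121,28.334) → (227.610,21.084) → (223.576,13.572) → (215.053,13.310) → (210.564,20.560) → (214.598,28.072). Closed: final G1 returns to the first vertex.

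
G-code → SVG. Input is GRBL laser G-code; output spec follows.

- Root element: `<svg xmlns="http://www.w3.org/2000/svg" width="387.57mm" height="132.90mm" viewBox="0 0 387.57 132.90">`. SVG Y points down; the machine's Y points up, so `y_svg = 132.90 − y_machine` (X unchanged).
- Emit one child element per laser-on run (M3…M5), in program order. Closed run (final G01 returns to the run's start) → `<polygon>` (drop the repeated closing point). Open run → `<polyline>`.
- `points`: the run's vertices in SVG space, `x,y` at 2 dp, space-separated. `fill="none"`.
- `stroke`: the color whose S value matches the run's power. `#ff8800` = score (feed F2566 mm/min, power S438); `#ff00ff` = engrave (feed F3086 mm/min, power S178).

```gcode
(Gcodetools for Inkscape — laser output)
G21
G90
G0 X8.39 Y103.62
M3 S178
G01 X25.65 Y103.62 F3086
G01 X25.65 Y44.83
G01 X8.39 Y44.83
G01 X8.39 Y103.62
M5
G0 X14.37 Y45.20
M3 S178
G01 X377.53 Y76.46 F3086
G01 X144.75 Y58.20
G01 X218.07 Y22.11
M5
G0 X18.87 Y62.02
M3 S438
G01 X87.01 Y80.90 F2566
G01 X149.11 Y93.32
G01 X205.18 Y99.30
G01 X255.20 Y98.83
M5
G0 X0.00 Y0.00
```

y_svg = 132.90 − y_m.

[1] S178→`#ff00ff` (engrave); closed run; points: 8.39,29.28 25.65,29.28 25.65,88.07 8.39,88.07

[2] S178→`#ff00ff` (engrave); open run; points: 14.37,87.70 377.53,56.44 144.75,74.70 218.07,110.79

[3] S438→`#ff8800` (score); open run; points: 18.87,70.88 87.01,52.00 149.11,39.58 205.18,33.60 255.20,34.07

<svg xmlns="http://www.w3.org/2000/svg" width="387.57mm" height="132.90mm" viewBox="0 0 387.57 132.90">
  <polygon points="8.39,29.28 25.65,29.28 25.65,88.07 8.39,88.07" fill="none" stroke="#ff00ff"/>
  <polyline points="14.37,87.70 377.53,56.44 144.75,74.70 218.07,110.79" fill="none" stroke="#ff00ff"/>
  <polyline points="18.87,70.88 87.01,52.00 149.11,39.58 205.18,33.60 255.20,34.07" fill="none" stroke="#ff8800"/>
</svg>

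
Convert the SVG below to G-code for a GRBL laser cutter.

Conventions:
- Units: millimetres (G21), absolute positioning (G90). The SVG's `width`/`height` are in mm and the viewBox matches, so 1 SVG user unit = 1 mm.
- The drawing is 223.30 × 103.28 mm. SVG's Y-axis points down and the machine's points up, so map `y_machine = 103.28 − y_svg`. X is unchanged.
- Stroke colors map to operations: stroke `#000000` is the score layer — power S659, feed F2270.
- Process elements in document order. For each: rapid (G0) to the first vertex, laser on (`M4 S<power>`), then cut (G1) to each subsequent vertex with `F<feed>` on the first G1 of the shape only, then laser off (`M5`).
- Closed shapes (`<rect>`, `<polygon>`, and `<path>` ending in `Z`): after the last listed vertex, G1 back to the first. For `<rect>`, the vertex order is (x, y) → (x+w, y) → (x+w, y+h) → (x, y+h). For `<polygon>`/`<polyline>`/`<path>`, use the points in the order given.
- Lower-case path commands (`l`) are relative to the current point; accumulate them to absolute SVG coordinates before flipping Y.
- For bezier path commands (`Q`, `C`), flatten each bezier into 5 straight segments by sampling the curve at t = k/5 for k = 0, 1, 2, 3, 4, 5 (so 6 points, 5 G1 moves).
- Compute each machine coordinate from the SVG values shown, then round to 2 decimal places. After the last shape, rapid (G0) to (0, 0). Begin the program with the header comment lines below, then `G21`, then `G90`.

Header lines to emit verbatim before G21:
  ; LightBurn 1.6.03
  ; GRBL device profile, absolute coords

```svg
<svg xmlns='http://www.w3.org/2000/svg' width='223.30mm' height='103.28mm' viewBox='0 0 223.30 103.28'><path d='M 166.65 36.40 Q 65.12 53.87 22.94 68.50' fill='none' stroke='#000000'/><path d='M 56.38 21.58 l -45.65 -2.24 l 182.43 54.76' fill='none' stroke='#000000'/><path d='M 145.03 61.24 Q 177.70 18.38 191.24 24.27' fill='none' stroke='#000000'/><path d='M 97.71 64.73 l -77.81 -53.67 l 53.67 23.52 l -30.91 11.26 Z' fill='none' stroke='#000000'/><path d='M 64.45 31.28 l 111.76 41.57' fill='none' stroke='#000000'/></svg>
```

viewBox `0 0 223.30 103.28` with mm width/height → 1 unit = 1 mm. Flip: y_m = 103.28 − y_svg.

**Shape 1** — `<path>` quadratic bezier, stroke `#000000` → score (S659, F2270). Control points (SVG): P0=(166.65,36.40), P1=(65.12,53.87), P2=(22.94,68.50); sampled at t=k/5. Machine vertices: (166.65,66.88) → (128.41,60.01) → (94.92,53.36) → (66.18,46.94) → (42.19,40.75) → (22.94,34.78). Open path.

**Shape 2** — `<path>` open polyline, stroke `#000000` → score (S659, F2270). Machine vertices: (56.38,81.70) → (10.73,83.94) → (193.16,29.18). Open path.

**Shape 3** — `<path>` quadratic bezier, stroke `#000000` → score (S659, F2270). Control points (SVG): P0=(145.03,61.24), P1=(177.70,18.38), P2=(191.24,24.27); sampled at t=k/5. Machine vertices: (145.03,42.04) → (157.33,57.23) → (168.11,68.53) → (177.35,75.92) → (185.06,79.42) → (191.24,79.01). Open path.

**Shape 4** — `<path>` closed polygon, stroke `#000000` → score (S659, F2270). Machine vertices: (97.71,38.55) → (19.90,92.22) → (73.57,68.70) → (42.66,57.44) → (97.71,38.55). Closed: final G1 returns to the first vertex.

**Shape 5** — `<path>` line segment, stroke `#000000` → score (S659, F2270). Machine vertices: (64.45,72.00) → (176.21,30.43). Open path.

; LightBurn 1.6.03
; GRBL device profile, absolute coords
G21
G90
G0 X166.65 Y66.88
M4 S659
G1 X128.41 Y60.01 F2270
G1 X94.92 Y53.36
G1 X66.18 Y46.94
G1 X42.19 Y40.75
G1 X22.94 Y34.78
M5
G0 X56.38 Y81.70
M4 S659
G1 X10.73 Y83.94 F2270
G1 X193.16 Y29.18
M5
G0 X145.03 Y42.04
M4 S659
G1 X157.33 Y57.23 F2270
G1 X168.11 Y68.53
G1 X177.35 Y75.92
G1 X185.06 Y79.42
G1 X191.24 Y79.01
M5
G0 X97.71 Y38.55
M4 S659
G1 X19.90 Y92.22 F2270
G1 X73.57 Y68.70
G1 X42.66 Y57.44
G1 X97.71 Y38.55
M5
G0 X64.45 Y72.00
M4 S659
G1 X176.21 Y30.43 F2270
M5
G0 X0.00 Y0.00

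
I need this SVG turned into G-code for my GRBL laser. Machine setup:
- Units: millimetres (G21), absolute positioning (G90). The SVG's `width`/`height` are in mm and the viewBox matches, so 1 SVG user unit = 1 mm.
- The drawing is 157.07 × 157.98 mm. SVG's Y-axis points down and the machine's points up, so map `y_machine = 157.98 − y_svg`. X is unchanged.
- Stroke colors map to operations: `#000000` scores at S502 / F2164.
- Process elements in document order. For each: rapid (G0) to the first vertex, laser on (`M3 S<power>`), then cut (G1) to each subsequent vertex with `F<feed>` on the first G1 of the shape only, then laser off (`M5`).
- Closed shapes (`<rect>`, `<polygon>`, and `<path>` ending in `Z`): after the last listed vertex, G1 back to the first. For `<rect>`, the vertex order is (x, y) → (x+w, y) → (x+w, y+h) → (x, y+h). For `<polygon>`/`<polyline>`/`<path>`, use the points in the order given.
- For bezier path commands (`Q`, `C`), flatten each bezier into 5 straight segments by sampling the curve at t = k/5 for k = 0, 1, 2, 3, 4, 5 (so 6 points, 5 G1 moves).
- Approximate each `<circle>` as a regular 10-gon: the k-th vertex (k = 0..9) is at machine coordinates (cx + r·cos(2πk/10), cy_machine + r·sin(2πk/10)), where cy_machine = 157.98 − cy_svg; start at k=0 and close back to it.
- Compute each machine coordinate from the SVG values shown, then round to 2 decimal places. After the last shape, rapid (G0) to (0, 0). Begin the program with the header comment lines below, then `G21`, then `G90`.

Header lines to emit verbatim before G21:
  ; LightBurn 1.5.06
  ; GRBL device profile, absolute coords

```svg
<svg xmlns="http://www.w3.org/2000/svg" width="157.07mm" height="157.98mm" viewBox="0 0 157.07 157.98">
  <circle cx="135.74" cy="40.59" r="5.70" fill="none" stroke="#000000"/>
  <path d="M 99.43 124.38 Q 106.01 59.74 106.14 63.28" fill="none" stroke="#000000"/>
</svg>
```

1 u = 1 mm; y_m = 157.98 − y.

[1] `<circle>` circle, #000000→score S502 F2164: (141.44,117.39) → (140.35,120.74) → (137.50,122.81) → (133.98,122.81) → (131.13,120.74) → (130.04,117.39) → (131.13,114.04) → (133.98,111.97) → (137.50,111.97) → (140.35,114.04) → (141.44,117.39) (closed)

[2] `<path>` quadratic bezier, #000000→score S502 F2164: (99.43,33.60) → (101.80,56.73) → (103.66,74.40) → (105.00,86.62) → (105.83,93.39) → (106.14,94.70)

; LightBurn 1.5.06
; GRBL device profile, absolute coords
G21
G90
G0 X141.44 Y117.39
M3 S502
G1 X140.35 Y120.74 F2164
G1 X137.50 Y122.81
G1 X133.98 Y122.81
G1 X131.13 Y120.74
G1 X130.04 Y117.39
G1 X131.13 Y114.04
G1 X133.98 Y111.97
G1 X137.50 Y111.97
G1 X140.35 Y114.04
G1 X141.44 Y117.39
M5
G0 X99.43 Y33.60
M3 S502
G1 X101.80 Y56.73 F2164
G1 X103.66 Y74.40
G1 X105.00 Y86.62
G1 X105.83 Y93.39
G1 X106.14 Y94.70
M5
G0 X0.00 Y0.00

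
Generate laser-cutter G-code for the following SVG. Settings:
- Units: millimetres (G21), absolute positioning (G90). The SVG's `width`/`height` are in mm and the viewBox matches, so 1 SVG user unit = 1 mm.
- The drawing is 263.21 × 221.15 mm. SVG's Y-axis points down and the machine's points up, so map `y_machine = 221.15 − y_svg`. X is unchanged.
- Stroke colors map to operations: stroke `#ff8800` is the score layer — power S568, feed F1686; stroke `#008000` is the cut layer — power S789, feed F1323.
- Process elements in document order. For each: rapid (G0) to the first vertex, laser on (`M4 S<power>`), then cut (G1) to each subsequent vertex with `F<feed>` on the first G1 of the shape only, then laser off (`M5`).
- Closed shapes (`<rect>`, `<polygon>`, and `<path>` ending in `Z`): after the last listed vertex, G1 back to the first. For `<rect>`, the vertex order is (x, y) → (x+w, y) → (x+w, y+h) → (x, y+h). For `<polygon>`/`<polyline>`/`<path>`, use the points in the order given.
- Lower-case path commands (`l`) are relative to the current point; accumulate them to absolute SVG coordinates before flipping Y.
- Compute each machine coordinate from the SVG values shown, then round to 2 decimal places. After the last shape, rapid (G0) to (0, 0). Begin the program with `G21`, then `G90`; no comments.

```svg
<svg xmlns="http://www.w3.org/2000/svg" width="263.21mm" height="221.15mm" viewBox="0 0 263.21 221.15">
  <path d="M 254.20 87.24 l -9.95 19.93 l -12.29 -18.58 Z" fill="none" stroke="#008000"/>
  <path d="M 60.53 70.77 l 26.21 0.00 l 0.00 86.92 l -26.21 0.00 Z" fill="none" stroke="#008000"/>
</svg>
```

Since the viewBox matches the mm dimensions, user units are millimetres directly. The only transform is the Y-flip y_m = 221.15 − y_svg.

Shape 1 is a regular polygon drawn with `<path>`. Its stroke #008000 means cut at S789, F1323. After flipping Y the toolpath is (254.20,133.91) → (244.25,113.98) → (231.96,132.56) → (254.20,133.91), returning to the start.

Shape 2 is a rectangle drawn with `<path>`. Its stroke #008000 means cut at S789, F1323. After flipping Y the toolpath is (60.53,150.38) → (86.74,150.38) → (86.74,63.46) → (60.53,63.46) → (60.53,150.38), returning to the start.

G21
G90
G0 X254.20 Y133.91
M4 S789
G1 X244.25 Y113.98 F1323
G1 X231.96 Y132.56
G1 X254.20 Y133.91
M5
G0 X60.53 Y150.38
M4 S789
G1 X86.74 Y150.38 F1323
G1 X86.74 Y63.46
G1 X60.53 Y63.46
G1 X60.53 Y150.38
M5
G0 X0.00 Y0.00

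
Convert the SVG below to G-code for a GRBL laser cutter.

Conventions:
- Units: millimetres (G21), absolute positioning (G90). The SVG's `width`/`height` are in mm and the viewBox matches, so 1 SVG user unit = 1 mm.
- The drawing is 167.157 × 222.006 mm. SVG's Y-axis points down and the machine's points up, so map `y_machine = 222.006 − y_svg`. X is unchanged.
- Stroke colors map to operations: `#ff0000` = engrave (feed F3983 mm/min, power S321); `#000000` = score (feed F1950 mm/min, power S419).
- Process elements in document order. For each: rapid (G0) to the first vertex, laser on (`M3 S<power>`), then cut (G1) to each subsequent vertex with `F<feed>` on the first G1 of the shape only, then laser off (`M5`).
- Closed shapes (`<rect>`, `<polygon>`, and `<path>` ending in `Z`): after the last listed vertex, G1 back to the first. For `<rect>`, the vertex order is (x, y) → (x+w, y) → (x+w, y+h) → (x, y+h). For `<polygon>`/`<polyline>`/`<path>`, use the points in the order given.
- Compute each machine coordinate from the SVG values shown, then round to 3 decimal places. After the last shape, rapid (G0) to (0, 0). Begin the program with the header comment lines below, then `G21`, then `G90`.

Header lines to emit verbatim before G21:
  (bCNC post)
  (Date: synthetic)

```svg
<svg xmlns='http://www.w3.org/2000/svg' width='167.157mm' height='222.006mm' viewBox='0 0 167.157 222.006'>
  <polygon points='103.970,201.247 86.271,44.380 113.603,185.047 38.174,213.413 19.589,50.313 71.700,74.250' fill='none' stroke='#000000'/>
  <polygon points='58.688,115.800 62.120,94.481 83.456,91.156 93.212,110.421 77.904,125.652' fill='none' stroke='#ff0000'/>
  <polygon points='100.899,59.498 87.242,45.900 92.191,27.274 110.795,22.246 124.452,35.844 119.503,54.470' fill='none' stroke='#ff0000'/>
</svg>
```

(bCNC post)
(Date: synthetic)
G21
G90
G0 X103.970 Y20.759
M3 S419
G1 X86.271 Y177.626 F1950
G1 X113.603 Y36.959
G1 X38.174 Y8.593
G1 X19.589 Y171.693
G1 X71.700 Y147.756
G1 X103.970 Y20.759
M5
G0 X58.688 Y106.206
M3 S321
G1 X62.120 Y127.525 F3983
G1 X83.456 Y130.850
G1 X93.212 Y111.585
G1 X77.904 Y96.354
G1 X58.688 Y106.206
M5
G0 X100.899 Y162.508
M3 S321
G1 X87.242 Y176.106 F3983
G1 X92.191 Y194.732
G1 X110.795 Y199.760
G1 X124.452 Y186.162
G1 X119.503 Y167.536
G1 X100.899 Y162.508
M5
G0 X0.000 Y0.000

1 u = 1 mm; y_m = 222.006 − y.

[1] `<polygon>` closed polygon, #000000→score S419 F1950: (103.970,20.759) → (86.271,177.626) → (113.603,36.959) → (38.174,8.593) → (19.589,171.693) → (71.700,147.756) → (103.970,20.759) (closed)

[2] `<polygon>` regular polygon, #ff0000→engrave S321 F3983: (58.688,106.206) → (62.120,127.525) → (83.456,130.850) → (93.212,111.585) → (77.904,96.354) → (58.688,106.206) (closed)

[3] `<polygon>` regular polygon, #ff0000→engrave S321 F3983: (100.899,162.508) → (87.242,176.106) → (92.191,194.732) → (110.795,199.760) → (124.452,186.162) → (119.503,167.536) → (100.899,162.508) (closed)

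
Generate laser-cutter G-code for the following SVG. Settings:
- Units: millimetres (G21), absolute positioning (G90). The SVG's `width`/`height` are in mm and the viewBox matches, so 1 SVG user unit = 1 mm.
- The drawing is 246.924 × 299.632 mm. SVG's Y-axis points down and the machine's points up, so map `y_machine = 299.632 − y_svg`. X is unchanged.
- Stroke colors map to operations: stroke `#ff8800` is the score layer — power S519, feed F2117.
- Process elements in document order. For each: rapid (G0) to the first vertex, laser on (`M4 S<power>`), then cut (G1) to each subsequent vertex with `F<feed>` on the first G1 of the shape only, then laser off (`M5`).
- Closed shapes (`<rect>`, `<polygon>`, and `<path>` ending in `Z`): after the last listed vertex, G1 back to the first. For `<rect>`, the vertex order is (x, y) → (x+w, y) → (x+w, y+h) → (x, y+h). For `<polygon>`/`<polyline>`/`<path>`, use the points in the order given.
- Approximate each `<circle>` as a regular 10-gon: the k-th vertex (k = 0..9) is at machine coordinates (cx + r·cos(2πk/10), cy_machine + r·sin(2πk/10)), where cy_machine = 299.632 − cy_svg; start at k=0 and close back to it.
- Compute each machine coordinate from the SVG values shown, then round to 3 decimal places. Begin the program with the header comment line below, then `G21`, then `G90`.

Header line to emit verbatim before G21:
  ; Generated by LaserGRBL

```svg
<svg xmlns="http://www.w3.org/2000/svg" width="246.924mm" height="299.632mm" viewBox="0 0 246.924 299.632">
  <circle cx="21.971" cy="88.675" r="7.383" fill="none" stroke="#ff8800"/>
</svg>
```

Since the viewBox matches the mm dimensions, user units are millimetres directly. The only transform is the Y-flip y_m = 299.632 − y_svg.

Shape 1 is a circle drawn with `<circle>`. Its stroke #ff8800 means score at S519, F2117. After flipping Y the toolpath is (29.354,210.957) → (27.944,215.297) → (24.252,217.979) → (19.690,217.979) → (15.998,215.297) → (14.588,210.957) → (15.998,206.617) → (19.690,203.935) → (24.252,203.935) → (27.944,206.617) → (29.354,210.957), returning to the start.

; Generated by LaserGRBL
G21
G90
G0 X29.354 Y210.957
M4 S519
G1 X27.944 Y215.297 F2117
G1 X24.252 Y217.979
G1 X19.690 Y217.979
G1 X15.998 Y215.297
G1 X14.588 Y210.957
G1 X15.998 Y206.617
G1 X19.690 Y203.935
G1 X24.252 Y203.935
G1 X27.944 Y206.617
G1 X29.354 Y210.957
M5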